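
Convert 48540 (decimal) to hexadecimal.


Divide by 16 repeatedly:
48540 ÷ 16 = 3033 remainder 12 (C)
3033 ÷ 16 = 189 remainder 9 (9)
189 ÷ 16 = 11 remainder 13 (D)
11 ÷ 16 = 0 remainder 11 (B)
Reading remainders bottom-up:
= 0xBD9C


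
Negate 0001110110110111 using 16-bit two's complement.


Original: 0001110110110111
Step 1 - Invert all bits: 1110001001001000
Step 2 - Add 1: 1110001001001000 + 1
= 1110001001001001 (represents -7607)


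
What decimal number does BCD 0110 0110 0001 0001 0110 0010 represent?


Each 4-bit group → digit:
  0110 → 6
  0110 → 6
  0001 → 1
  0001 → 1
  0110 → 6
  0010 → 2
= 661162


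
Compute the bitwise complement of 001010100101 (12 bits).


Original: 001010100101
Invert all bits:
  bit 0: 0 → 1
  bit 1: 0 → 1
  bit 2: 1 → 0
  bit 3: 0 → 1
  bit 4: 1 → 0
  bit 5: 0 → 1
  bit 6: 1 → 0
  bit 7: 0 → 1
  bit 8: 0 → 1
  bit 9: 1 → 0
  bit 10: 0 → 1
  bit 11: 1 → 0
= 110101011010


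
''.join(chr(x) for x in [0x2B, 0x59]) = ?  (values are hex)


Codes (hex): 0x2B 0x59
Per-code ASCII lookup:
  0x2B = 43  (special character) → '+'
  0x59 = 89  (range 65-90: uppercase, 89 - 65 = 24) → 'Y'
= '+Y'


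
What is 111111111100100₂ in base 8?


Group into 3-bit groups: 111111111100100
  111 = 7
  111 = 7
  111 = 7
  100 = 4
  100 = 4
= 0o77744


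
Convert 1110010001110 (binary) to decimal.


Positional values:
Bit 1: 1 × 2^1 = 2
Bit 2: 1 × 2^2 = 4
Bit 3: 1 × 2^3 = 8
Bit 7: 1 × 2^7 = 128
Bit 10: 1 × 2^10 = 1024
Bit 11: 1 × 2^11 = 2048
Bit 12: 1 × 2^12 = 4096
Sum = 2 + 4 + 8 + 128 + 1024 + 2048 + 4096
= 7310


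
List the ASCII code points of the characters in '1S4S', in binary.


String: '1S4S'  (4 characters)
Per-character ASCII lookup:
  '1': digits start at 48: '1' = 48 + 1 = 49 → 110001
  'S': uppercase starts at 65: 'S' = 65 + 18 = 83 → 1010011
  '4': digits start at 48: '4' = 48 + 4 = 52 → 110100
  'S': uppercase starts at 65: 'S' = 65 + 18 = 83 → 1010011
= 110001 1010011 110100 1010011


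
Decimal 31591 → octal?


Divide by 8 repeatedly:
31591 ÷ 8 = 3948 remainder 7
3948 ÷ 8 = 493 remainder 4
493 ÷ 8 = 61 remainder 5
61 ÷ 8 = 7 remainder 5
7 ÷ 8 = 0 remainder 7
Reading remainders bottom-up:
= 0o75547


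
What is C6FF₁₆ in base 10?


Positional values:
Position 0: F × 16^0 = 15 × 1 = 15
Position 1: F × 16^1 = 15 × 16 = 240
Position 2: 6 × 16^2 = 6 × 256 = 1536
Position 3: C × 16^3 = 12 × 4096 = 49152
Sum = 15 + 240 + 1536 + 49152
= 50943


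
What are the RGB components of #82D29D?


Hex: #82D29D
R = 82₁₆ = 130
G = D2₁₆ = 210
B = 9D₁₆ = 157
= RGB(130, 210, 157)


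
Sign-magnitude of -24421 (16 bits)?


Sign bit: 1 (negative)
Magnitude: 24421 = 101111101100101
= 1101111101100101


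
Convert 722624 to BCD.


Each digit → 4-bit binary:
  7 → 0111
  2 → 0010
  2 → 0010
  6 → 0110
  2 → 0010
  4 → 0100
= 0111 0010 0010 0110 0010 0100


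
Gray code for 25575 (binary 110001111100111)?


Binary: 110001111100111
Gray code: G = B XOR (B >> 1)
B >> 1 = 011000111110011
110001111100111 XOR 011000111110011:
  1 XOR 0 = 1
  1 XOR 1 = 0
  0 XOR 1 = 1
  0 XOR 0 = 0
  0 XOR 0 = 0
  1 XOR 0 = 1
  1 XOR 1 = 0
  1 XOR 1 = 0
  1 XOR 1 = 0
  1 XOR 1 = 0
  0 XOR 1 = 1
  0 XOR 0 = 0
  1 XOR 0 = 1
  1 XOR 1 = 0
  1 XOR 1 = 0
= 101001000010100


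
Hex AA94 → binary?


Each hex digit → 4 binary bits:
  A = 1010
  A = 1010
  9 = 1001
  4 = 0100
Concatenate: 1010 1010 1001 0100
= 1010101010010100


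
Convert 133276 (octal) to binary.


Each octal digit → 3 binary bits:
  1 = 001
  3 = 011
  3 = 011
  2 = 010
  7 = 111
  6 = 110
Concatenate: 001 011 011 010 111 110
= 001011011010111110


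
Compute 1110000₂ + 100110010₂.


Align and add column by column (LSB to MSB, carry propagating):
  0001110000
+ 0100110010
  ----------
  col 0: 0 + 0 + 0 (carry in) = 0 → bit 0, carry out 0
  col 1: 0 + 1 + 0 (carry in) = 1 → bit 1, carry out 0
  col 2: 0 + 0 + 0 (carry in) = 0 → bit 0, carry out 0
  col 3: 0 + 0 + 0 (carry in) = 0 → bit 0, carry out 0
  col 4: 1 + 1 + 0 (carry in) = 2 → bit 0, carry out 1
  col 5: 1 + 1 + 1 (carry in) = 3 → bit 1, carry out 1
  col 6: 1 + 0 + 1 (carry in) = 2 → bit 0, carry out 1
  col 7: 0 + 0 + 1 (carry in) = 1 → bit 1, carry out 0
  col 8: 0 + 1 + 0 (carry in) = 1 → bit 1, carry out 0
  col 9: 0 + 0 + 0 (carry in) = 0 → bit 0, carry out 0
Reading bits MSB→LSB: 0110100010
Strip leading zeros: 110100010
= 110100010


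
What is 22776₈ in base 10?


Positional values:
Position 0: 6 × 8^0 = 6
Position 1: 7 × 8^1 = 56
Position 2: 7 × 8^2 = 448
Position 3: 2 × 8^3 = 1024
Position 4: 2 × 8^4 = 8192
Sum = 6 + 56 + 448 + 1024 + 8192
= 9726


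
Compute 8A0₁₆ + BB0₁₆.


Align and add column by column (LSB to MSB, each column mod 16 with carry):
  08A0
+ 0BB0
  ----
  col 0: 0(0) + 0(0) + 0 (carry in) = 0 → 0(0), carry out 0
  col 1: A(10) + B(11) + 0 (carry in) = 21 → 5(5), carry out 1
  col 2: 8(8) + B(11) + 1 (carry in) = 20 → 4(4), carry out 1
  col 3: 0(0) + 0(0) + 1 (carry in) = 1 → 1(1), carry out 0
Reading digits MSB→LSB: 1450
Strip leading zeros: 1450
= 0x1450


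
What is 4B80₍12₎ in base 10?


Positional values (base 12):
  0 × 12^0 = 0 × 1 = 0
  8 × 12^1 = 8 × 12 = 96
  B × 12^2 = 11 × 144 = 1584
  4 × 12^3 = 4 × 1728 = 6912
Sum = 0 + 96 + 1584 + 6912
= 8592


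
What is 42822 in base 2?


Divide by 2 repeatedly:
42822 ÷ 2 = 21411 remainder 0
21411 ÷ 2 = 10705 remainder 1
10705 ÷ 2 = 5352 remainder 1
5352 ÷ 2 = 2676 remainder 0
2676 ÷ 2 = 1338 remainder 0
1338 ÷ 2 = 669 remainder 0
669 ÷ 2 = 334 remainder 1
334 ÷ 2 = 167 remainder 0
167 ÷ 2 = 83 remainder 1
83 ÷ 2 = 41 remainder 1
41 ÷ 2 = 20 remainder 1
20 ÷ 2 = 10 remainder 0
10 ÷ 2 = 5 remainder 0
5 ÷ 2 = 2 remainder 1
2 ÷ 2 = 1 remainder 0
1 ÷ 2 = 0 remainder 1
Reading remainders bottom-up:
= 1010011101000110


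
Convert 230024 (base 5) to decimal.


Positional values (base 5):
  4 × 5^0 = 4 × 1 = 4
  2 × 5^1 = 2 × 5 = 10
  0 × 5^2 = 0 × 25 = 0
  0 × 5^3 = 0 × 125 = 0
  3 × 5^4 = 3 × 625 = 1875
  2 × 5^5 = 2 × 3125 = 6250
Sum = 4 + 10 + 0 + 0 + 1875 + 6250
= 8139


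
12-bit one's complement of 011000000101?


Original: 011000000101
Invert all bits:
  bit 0: 0 → 1
  bit 1: 1 → 0
  bit 2: 1 → 0
  bit 3: 0 → 1
  bit 4: 0 → 1
  bit 5: 0 → 1
  bit 6: 0 → 1
  bit 7: 0 → 1
  bit 8: 0 → 1
  bit 9: 1 → 0
  bit 10: 0 → 1
  bit 11: 1 → 0
= 100111111010


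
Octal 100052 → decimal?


Positional values:
Position 0: 2 × 8^0 = 2
Position 1: 5 × 8^1 = 40
Position 2: 0 × 8^2 = 0
Position 3: 0 × 8^3 = 0
Position 4: 0 × 8^4 = 0
Position 5: 1 × 8^5 = 32768
Sum = 2 + 40 + 0 + 0 + 0 + 32768
= 32810


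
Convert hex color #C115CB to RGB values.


Hex: #C115CB
R = C1₁₆ = 193
G = 15₁₆ = 21
B = CB₁₆ = 203
= RGB(193, 21, 203)


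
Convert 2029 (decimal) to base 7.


Divide by 7 repeatedly:
2029 ÷ 7 = 289 remainder 6
289 ÷ 7 = 41 remainder 2
41 ÷ 7 = 5 remainder 6
5 ÷ 7 = 0 remainder 5
Reading remainders bottom-up:
= 5626


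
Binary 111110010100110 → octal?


Group into 3-bit groups: 111110010100110
  111 = 7
  110 = 6
  010 = 2
  100 = 4
  110 = 6
= 0o76246


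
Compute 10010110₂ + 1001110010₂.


Align and add column by column (LSB to MSB, carry propagating):
  00010010110
+ 01001110010
  -----------
  col 0: 0 + 0 + 0 (carry in) = 0 → bit 0, carry out 0
  col 1: 1 + 1 + 0 (carry in) = 2 → bit 0, carry out 1
  col 2: 1 + 0 + 1 (carry in) = 2 → bit 0, carry out 1
  col 3: 0 + 0 + 1 (carry in) = 1 → bit 1, carry out 0
  col 4: 1 + 1 + 0 (carry in) = 2 → bit 0, carry out 1
  col 5: 0 + 1 + 1 (carry in) = 2 → bit 0, carry out 1
  col 6: 0 + 1 + 1 (carry in) = 2 → bit 0, carry out 1
  col 7: 1 + 0 + 1 (carry in) = 2 → bit 0, carry out 1
  col 8: 0 + 0 + 1 (carry in) = 1 → bit 1, carry out 0
  col 9: 0 + 1 + 0 (carry in) = 1 → bit 1, carry out 0
  col 10: 0 + 0 + 0 (carry in) = 0 → bit 0, carry out 0
Reading bits MSB→LSB: 01100001000
Strip leading zeros: 1100001000
= 1100001000


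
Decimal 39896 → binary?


Divide by 2 repeatedly:
39896 ÷ 2 = 19948 remainder 0
19948 ÷ 2 = 9974 remainder 0
9974 ÷ 2 = 4987 remainder 0
4987 ÷ 2 = 2493 remainder 1
2493 ÷ 2 = 1246 remainder 1
1246 ÷ 2 = 623 remainder 0
623 ÷ 2 = 311 remainder 1
311 ÷ 2 = 155 remainder 1
155 ÷ 2 = 77 remainder 1
77 ÷ 2 = 38 remainder 1
38 ÷ 2 = 19 remainder 0
19 ÷ 2 = 9 remainder 1
9 ÷ 2 = 4 remainder 1
4 ÷ 2 = 2 remainder 0
2 ÷ 2 = 1 remainder 0
1 ÷ 2 = 0 remainder 1
Reading remainders bottom-up:
= 1001101111011000


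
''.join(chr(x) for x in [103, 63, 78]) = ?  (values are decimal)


Codes (decimal): 103 63 78
Per-code ASCII lookup:
  103  (range 97-122: lowercase, 103 - 97 = 6) → 'g'
  63  (special character) → '?'
  78  (range 65-90: uppercase, 78 - 65 = 13) → 'N'
= 'g?N'


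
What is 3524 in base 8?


Divide by 8 repeatedly:
3524 ÷ 8 = 440 remainder 4
440 ÷ 8 = 55 remainder 0
55 ÷ 8 = 6 remainder 7
6 ÷ 8 = 0 remainder 6
Reading remainders bottom-up:
= 0o6704


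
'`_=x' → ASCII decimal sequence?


String: '`_=x'  (4 characters)
Per-character ASCII lookup:
  '`': special character: '`' = 96
  '_': special character: '_' = 95
  '=': special character: '=' = 61
  'x': lowercase starts at 97: 'x' = 97 + 23 = 120
= 96 95 61 120


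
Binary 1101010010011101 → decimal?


Positional values:
Bit 0: 1 × 2^0 = 1
Bit 2: 1 × 2^2 = 4
Bit 3: 1 × 2^3 = 8
Bit 4: 1 × 2^4 = 16
Bit 7: 1 × 2^7 = 128
Bit 10: 1 × 2^10 = 1024
Bit 12: 1 × 2^12 = 4096
Bit 14: 1 × 2^14 = 16384
Bit 15: 1 × 2^15 = 32768
Sum = 1 + 4 + 8 + 16 + 128 + 1024 + 4096 + 16384 + 32768
= 54429


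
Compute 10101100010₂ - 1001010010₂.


Align and subtract column by column (LSB to MSB, borrowing when needed):
  10101100010
- 01001010010
  -----------
  col 0: (0 - 0 borrow-in) - 0 → 0 - 0 = 0, borrow out 0
  col 1: (1 - 0 borrow-in) - 1 → 1 - 1 = 0, borrow out 0
  col 2: (0 - 0 borrow-in) - 0 → 0 - 0 = 0, borrow out 0
  col 3: (0 - 0 borrow-in) - 0 → 0 - 0 = 0, borrow out 0
  col 4: (0 - 0 borrow-in) - 1 → borrow from next column: (0+2) - 1 = 1, borrow out 1
  col 5: (1 - 1 borrow-in) - 0 → 0 - 0 = 0, borrow out 0
  col 6: (1 - 0 borrow-in) - 1 → 1 - 1 = 0, borrow out 0
  col 7: (0 - 0 borrow-in) - 0 → 0 - 0 = 0, borrow out 0
  col 8: (1 - 0 borrow-in) - 0 → 1 - 0 = 1, borrow out 0
  col 9: (0 - 0 borrow-in) - 1 → borrow from next column: (0+2) - 1 = 1, borrow out 1
  col 10: (1 - 1 borrow-in) - 0 → 0 - 0 = 0, borrow out 0
Reading bits MSB→LSB: 01100010000
Strip leading zeros: 1100010000
= 1100010000


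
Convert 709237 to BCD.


Each digit → 4-bit binary:
  7 → 0111
  0 → 0000
  9 → 1001
  2 → 0010
  3 → 0011
  7 → 0111
= 0111 0000 1001 0010 0011 0111


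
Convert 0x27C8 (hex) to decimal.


Positional values:
Position 0: 8 × 16^0 = 8 × 1 = 8
Position 1: C × 16^1 = 12 × 16 = 192
Position 2: 7 × 16^2 = 7 × 256 = 1792
Position 3: 2 × 16^3 = 2 × 4096 = 8192
Sum = 8 + 192 + 1792 + 8192
= 10184


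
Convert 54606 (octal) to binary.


Each octal digit → 3 binary bits:
  5 = 101
  4 = 100
  6 = 110
  0 = 000
  6 = 110
Concatenate: 101 100 110 000 110
= 101100110000110


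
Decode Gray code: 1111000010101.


Gray code: 1111000010101
MSB stays the same: 1
Each subsequent bit = prev_binary XOR current_gray:
  B[1] = 1 XOR 1 = 0
  B[2] = 0 XOR 1 = 1
  B[3] = 1 XOR 1 = 0
  B[4] = 0 XOR 0 = 0
  B[5] = 0 XOR 0 = 0
  B[6] = 0 XOR 0 = 0
  B[7] = 0 XOR 0 = 0
  B[8] = 0 XOR 1 = 1
  B[9] = 1 XOR 0 = 1
  B[10] = 1 XOR 1 = 0
  B[11] = 0 XOR 0 = 0
  B[12] = 0 XOR 1 = 1
= 1010000011001 (5145 decimal)


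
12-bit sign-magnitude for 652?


Sign bit: 0 (positive)
Magnitude: 652 = 01010001100
= 001010001100


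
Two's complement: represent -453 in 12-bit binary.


Original: 000111000101
Step 1 - Invert all bits: 111000111010
Step 2 - Add 1: 111000111010 + 1
= 111000111011 (represents -453)


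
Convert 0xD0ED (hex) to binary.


Each hex digit → 4 binary bits:
  D = 1101
  0 = 0000
  E = 1110
  D = 1101
Concatenate: 1101 0000 1110 1101
= 1101000011101101


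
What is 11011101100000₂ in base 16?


Group into 4-bit nibbles: 0011011101100000
  0011 = 3
  0111 = 7
  0110 = 6
  0000 = 0
= 0x3760


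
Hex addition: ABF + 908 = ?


Align and add column by column (LSB to MSB, each column mod 16 with carry):
  0ABF
+ 0908
  ----
  col 0: F(15) + 8(8) + 0 (carry in) = 23 → 7(7), carry out 1
  col 1: B(11) + 0(0) + 1 (carry in) = 12 → C(12), carry out 0
  col 2: A(10) + 9(9) + 0 (carry in) = 19 → 3(3), carry out 1
  col 3: 0(0) + 0(0) + 1 (carry in) = 1 → 1(1), carry out 0
Reading digits MSB→LSB: 13C7
Strip leading zeros: 13C7
= 0x13C7


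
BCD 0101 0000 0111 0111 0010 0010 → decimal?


Each 4-bit group → digit:
  0101 → 5
  0000 → 0
  0111 → 7
  0111 → 7
  0010 → 2
  0010 → 2
= 507722


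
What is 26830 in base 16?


Divide by 16 repeatedly:
26830 ÷ 16 = 1676 remainder 14 (E)
1676 ÷ 16 = 104 remainder 12 (C)
104 ÷ 16 = 6 remainder 8 (8)
6 ÷ 16 = 0 remainder 6 (6)
Reading remainders bottom-up:
= 0x68CE


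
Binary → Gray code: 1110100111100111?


Binary: 1110100111100111
Gray code: G = B XOR (B >> 1)
B >> 1 = 0111010011110011
1110100111100111 XOR 0111010011110011:
  1 XOR 0 = 1
  1 XOR 1 = 0
  1 XOR 1 = 0
  0 XOR 1 = 1
  1 XOR 0 = 1
  0 XOR 1 = 1
  0 XOR 0 = 0
  1 XOR 0 = 1
  1 XOR 1 = 0
  1 XOR 1 = 0
  1 XOR 1 = 0
  0 XOR 1 = 1
  0 XOR 0 = 0
  1 XOR 0 = 1
  1 XOR 1 = 0
  1 XOR 1 = 0
= 1001110100010100


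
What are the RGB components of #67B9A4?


Hex: #67B9A4
R = 67₁₆ = 103
G = B9₁₆ = 185
B = A4₁₆ = 164
= RGB(103, 185, 164)


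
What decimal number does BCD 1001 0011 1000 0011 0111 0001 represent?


Each 4-bit group → digit:
  1001 → 9
  0011 → 3
  1000 → 8
  0011 → 3
  0111 → 7
  0001 → 1
= 938371


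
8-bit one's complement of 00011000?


Original: 00011000
Invert all bits:
  bit 0: 0 → 1
  bit 1: 0 → 1
  bit 2: 0 → 1
  bit 3: 1 → 0
  bit 4: 1 → 0
  bit 5: 0 → 1
  bit 6: 0 → 1
  bit 7: 0 → 1
= 11100111


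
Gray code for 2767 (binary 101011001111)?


Binary: 101011001111
Gray code: G = B XOR (B >> 1)
B >> 1 = 010101100111
101011001111 XOR 010101100111:
  1 XOR 0 = 1
  0 XOR 1 = 1
  1 XOR 0 = 1
  0 XOR 1 = 1
  1 XOR 0 = 1
  1 XOR 1 = 0
  0 XOR 1 = 1
  0 XOR 0 = 0
  1 XOR 0 = 1
  1 XOR 1 = 0
  1 XOR 1 = 0
  1 XOR 1 = 0
= 111110101000


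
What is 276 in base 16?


Divide by 16 repeatedly:
276 ÷ 16 = 17 remainder 4 (4)
17 ÷ 16 = 1 remainder 1 (1)
1 ÷ 16 = 0 remainder 1 (1)
Reading remainders bottom-up:
= 0x114


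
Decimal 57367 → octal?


Divide by 8 repeatedly:
57367 ÷ 8 = 7170 remainder 7
7170 ÷ 8 = 896 remainder 2
896 ÷ 8 = 112 remainder 0
112 ÷ 8 = 14 remainder 0
14 ÷ 8 = 1 remainder 6
1 ÷ 8 = 0 remainder 1
Reading remainders bottom-up:
= 0o160027


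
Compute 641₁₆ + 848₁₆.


Align and add column by column (LSB to MSB, each column mod 16 with carry):
  0641
+ 0848
  ----
  col 0: 1(1) + 8(8) + 0 (carry in) = 9 → 9(9), carry out 0
  col 1: 4(4) + 4(4) + 0 (carry in) = 8 → 8(8), carry out 0
  col 2: 6(6) + 8(8) + 0 (carry in) = 14 → E(14), carry out 0
  col 3: 0(0) + 0(0) + 0 (carry in) = 0 → 0(0), carry out 0
Reading digits MSB→LSB: 0E89
Strip leading zeros: E89
= 0xE89


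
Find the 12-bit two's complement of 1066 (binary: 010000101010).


Original: 010000101010
Step 1 - Invert all bits: 101111010101
Step 2 - Add 1: 101111010101 + 1
= 101111010110 (represents -1066)


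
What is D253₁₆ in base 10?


Positional values:
Position 0: 3 × 16^0 = 3 × 1 = 3
Position 1: 5 × 16^1 = 5 × 16 = 80
Position 2: 2 × 16^2 = 2 × 256 = 512
Position 3: D × 16^3 = 13 × 4096 = 53248
Sum = 3 + 80 + 512 + 53248
= 53843


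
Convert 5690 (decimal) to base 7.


Divide by 7 repeatedly:
5690 ÷ 7 = 812 remainder 6
812 ÷ 7 = 116 remainder 0
116 ÷ 7 = 16 remainder 4
16 ÷ 7 = 2 remainder 2
2 ÷ 7 = 0 remainder 2
Reading remainders bottom-up:
= 22406


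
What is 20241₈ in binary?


Each octal digit → 3 binary bits:
  2 = 010
  0 = 000
  2 = 010
  4 = 100
  1 = 001
Concatenate: 010 000 010 100 001
= 010000010100001


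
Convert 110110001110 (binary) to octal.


Group into 3-bit groups: 110110001110
  110 = 6
  110 = 6
  001 = 1
  110 = 6
= 0o6616


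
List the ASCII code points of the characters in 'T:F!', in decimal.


String: 'T:F!'  (4 characters)
Per-character ASCII lookup:
  'T': uppercase starts at 65: 'T' = 65 + 19 = 84
  ':': special character: ':' = 58
  'F': uppercase starts at 65: 'F' = 65 + 5 = 70
  '!': special character: '!' = 33
= 84 58 70 33


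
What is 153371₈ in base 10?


Positional values:
Position 0: 1 × 8^0 = 1
Position 1: 7 × 8^1 = 56
Position 2: 3 × 8^2 = 192
Position 3: 3 × 8^3 = 1536
Position 4: 5 × 8^4 = 20480
Position 5: 1 × 8^5 = 32768
Sum = 1 + 56 + 192 + 1536 + 20480 + 32768
= 55033


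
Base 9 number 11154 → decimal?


Positional values (base 9):
  4 × 9^0 = 4 × 1 = 4
  5 × 9^1 = 5 × 9 = 45
  1 × 9^2 = 1 × 81 = 81
  1 × 9^3 = 1 × 729 = 729
  1 × 9^4 = 1 × 6561 = 6561
Sum = 4 + 45 + 81 + 729 + 6561
= 7420


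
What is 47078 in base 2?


Divide by 2 repeatedly:
47078 ÷ 2 = 23539 remainder 0
23539 ÷ 2 = 11769 remainder 1
11769 ÷ 2 = 5884 remainder 1
5884 ÷ 2 = 2942 remainder 0
2942 ÷ 2 = 1471 remainder 0
1471 ÷ 2 = 735 remainder 1
735 ÷ 2 = 367 remainder 1
367 ÷ 2 = 183 remainder 1
183 ÷ 2 = 91 remainder 1
91 ÷ 2 = 45 remainder 1
45 ÷ 2 = 22 remainder 1
22 ÷ 2 = 11 remainder 0
11 ÷ 2 = 5 remainder 1
5 ÷ 2 = 2 remainder 1
2 ÷ 2 = 1 remainder 0
1 ÷ 2 = 0 remainder 1
Reading remainders bottom-up:
= 1011011111100110


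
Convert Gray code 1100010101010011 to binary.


Gray code: 1100010101010011
MSB stays the same: 1
Each subsequent bit = prev_binary XOR current_gray:
  B[1] = 1 XOR 1 = 0
  B[2] = 0 XOR 0 = 0
  B[3] = 0 XOR 0 = 0
  B[4] = 0 XOR 0 = 0
  B[5] = 0 XOR 1 = 1
  B[6] = 1 XOR 0 = 1
  B[7] = 1 XOR 1 = 0
  B[8] = 0 XOR 0 = 0
  B[9] = 0 XOR 1 = 1
  B[10] = 1 XOR 0 = 1
  B[11] = 1 XOR 1 = 0
  B[12] = 0 XOR 0 = 0
  B[13] = 0 XOR 0 = 0
  B[14] = 0 XOR 1 = 1
  B[15] = 1 XOR 1 = 0
= 1000011001100010 (34402 decimal)


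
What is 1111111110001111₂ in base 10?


Positional values:
Bit 0: 1 × 2^0 = 1
Bit 1: 1 × 2^1 = 2
Bit 2: 1 × 2^2 = 4
Bit 3: 1 × 2^3 = 8
Bit 7: 1 × 2^7 = 128
Bit 8: 1 × 2^8 = 256
Bit 9: 1 × 2^9 = 512
Bit 10: 1 × 2^10 = 1024
Bit 11: 1 × 2^11 = 2048
Bit 12: 1 × 2^12 = 4096
Bit 13: 1 × 2^13 = 8192
Bit 14: 1 × 2^14 = 16384
Bit 15: 1 × 2^15 = 32768
Sum = 1 + 2 + 4 + 8 + 128 + 256 + 512 + 1024 + 2048 + 4096 + 8192 + 16384 + 32768
= 65423


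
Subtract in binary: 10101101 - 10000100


Align and subtract column by column (LSB to MSB, borrowing when needed):
  10101101
- 10000100
  --------
  col 0: (1 - 0 borrow-in) - 0 → 1 - 0 = 1, borrow out 0
  col 1: (0 - 0 borrow-in) - 0 → 0 - 0 = 0, borrow out 0
  col 2: (1 - 0 borrow-in) - 1 → 1 - 1 = 0, borrow out 0
  col 3: (1 - 0 borrow-in) - 0 → 1 - 0 = 1, borrow out 0
  col 4: (0 - 0 borrow-in) - 0 → 0 - 0 = 0, borrow out 0
  col 5: (1 - 0 borrow-in) - 0 → 1 - 0 = 1, borrow out 0
  col 6: (0 - 0 borrow-in) - 0 → 0 - 0 = 0, borrow out 0
  col 7: (1 - 0 borrow-in) - 1 → 1 - 1 = 0, borrow out 0
Reading bits MSB→LSB: 00101001
Strip leading zeros: 101001
= 101001


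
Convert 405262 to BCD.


Each digit → 4-bit binary:
  4 → 0100
  0 → 0000
  5 → 0101
  2 → 0010
  6 → 0110
  2 → 0010
= 0100 0000 0101 0010 0110 0010


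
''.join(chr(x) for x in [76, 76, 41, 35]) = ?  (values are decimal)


Codes (decimal): 76 76 41 35
Per-code ASCII lookup:
  76  (range 65-90: uppercase, 76 - 65 = 11) → 'L'
  76  (range 65-90: uppercase, 76 - 65 = 11) → 'L'
  41  (special character) → ')'
  35  (special character) → '#'
= 'LL)#'


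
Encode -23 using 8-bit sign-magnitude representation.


Sign bit: 1 (negative)
Magnitude: 23 = 0010111
= 10010111


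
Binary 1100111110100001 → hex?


Group into 4-bit nibbles: 1100111110100001
  1100 = C
  1111 = F
  1010 = A
  0001 = 1
= 0xCFA1


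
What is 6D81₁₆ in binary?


Each hex digit → 4 binary bits:
  6 = 0110
  D = 1101
  8 = 1000
  1 = 0001
Concatenate: 0110 1101 1000 0001
= 0110110110000001


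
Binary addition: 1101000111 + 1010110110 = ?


Align and add column by column (LSB to MSB, carry propagating):
  01101000111
+ 01010110110
  -----------
  col 0: 1 + 0 + 0 (carry in) = 1 → bit 1, carry out 0
  col 1: 1 + 1 + 0 (carry in) = 2 → bit 0, carry out 1
  col 2: 1 + 1 + 1 (carry in) = 3 → bit 1, carry out 1
  col 3: 0 + 0 + 1 (carry in) = 1 → bit 1, carry out 0
  col 4: 0 + 1 + 0 (carry in) = 1 → bit 1, carry out 0
  col 5: 0 + 1 + 0 (carry in) = 1 → bit 1, carry out 0
  col 6: 1 + 0 + 0 (carry in) = 1 → bit 1, carry out 0
  col 7: 0 + 1 + 0 (carry in) = 1 → bit 1, carry out 0
  col 8: 1 + 0 + 0 (carry in) = 1 → bit 1, carry out 0
  col 9: 1 + 1 + 0 (carry in) = 2 → bit 0, carry out 1
  col 10: 0 + 0 + 1 (carry in) = 1 → bit 1, carry out 0
Reading bits MSB→LSB: 10111111101
Strip leading zeros: 10111111101
= 10111111101


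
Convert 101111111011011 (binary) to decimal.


Positional values:
Bit 0: 1 × 2^0 = 1
Bit 1: 1 × 2^1 = 2
Bit 3: 1 × 2^3 = 8
Bit 4: 1 × 2^4 = 16
Bit 6: 1 × 2^6 = 64
Bit 7: 1 × 2^7 = 128
Bit 8: 1 × 2^8 = 256
Bit 9: 1 × 2^9 = 512
Bit 10: 1 × 2^10 = 1024
Bit 11: 1 × 2^11 = 2048
Bit 12: 1 × 2^12 = 4096
Bit 14: 1 × 2^14 = 16384
Sum = 1 + 2 + 8 + 16 + 64 + 128 + 256 + 512 + 1024 + 2048 + 4096 + 16384
= 24539


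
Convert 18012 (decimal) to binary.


Divide by 2 repeatedly:
18012 ÷ 2 = 9006 remainder 0
9006 ÷ 2 = 4503 remainder 0
4503 ÷ 2 = 2251 remainder 1
2251 ÷ 2 = 1125 remainder 1
1125 ÷ 2 = 562 remainder 1
562 ÷ 2 = 281 remainder 0
281 ÷ 2 = 140 remainder 1
140 ÷ 2 = 70 remainder 0
70 ÷ 2 = 35 remainder 0
35 ÷ 2 = 17 remainder 1
17 ÷ 2 = 8 remainder 1
8 ÷ 2 = 4 remainder 0
4 ÷ 2 = 2 remainder 0
2 ÷ 2 = 1 remainder 0
1 ÷ 2 = 0 remainder 1
Reading remainders bottom-up:
= 100011001011100


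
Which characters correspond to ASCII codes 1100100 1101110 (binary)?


Codes (binary): 1100100 1101110
Per-code ASCII lookup:
  1100100 = 100  (range 97-122: lowercase, 100 - 97 = 3) → 'd'
  1101110 = 110  (range 97-122: lowercase, 110 - 97 = 13) → 'n'
= 'dn'


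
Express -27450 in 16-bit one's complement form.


Original: 0110101100111010
Invert all bits:
  bit 0: 0 → 1
  bit 1: 1 → 0
  bit 2: 1 → 0
  bit 3: 0 → 1
  bit 4: 1 → 0
  bit 5: 0 → 1
  bit 6: 1 → 0
  bit 7: 1 → 0
  bit 8: 0 → 1
  bit 9: 0 → 1
  bit 10: 1 → 0
  bit 11: 1 → 0
  bit 12: 1 → 0
  bit 13: 0 → 1
  bit 14: 1 → 0
  bit 15: 0 → 1
= 1001010011000101


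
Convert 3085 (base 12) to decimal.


Positional values (base 12):
  5 × 12^0 = 5 × 1 = 5
  8 × 12^1 = 8 × 12 = 96
  0 × 12^2 = 0 × 144 = 0
  3 × 12^3 = 3 × 1728 = 5184
Sum = 5 + 96 + 0 + 5184
= 5285


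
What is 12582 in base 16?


Divide by 16 repeatedly:
12582 ÷ 16 = 786 remainder 6 (6)
786 ÷ 16 = 49 remainder 2 (2)
49 ÷ 16 = 3 remainder 1 (1)
3 ÷ 16 = 0 remainder 3 (3)
Reading remainders bottom-up:
= 0x3126


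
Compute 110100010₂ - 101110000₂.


Align and subtract column by column (LSB to MSB, borrowing when needed):
  110100010
- 101110000
  ---------
  col 0: (0 - 0 borrow-in) - 0 → 0 - 0 = 0, borrow out 0
  col 1: (1 - 0 borrow-in) - 0 → 1 - 0 = 1, borrow out 0
  col 2: (0 - 0 borrow-in) - 0 → 0 - 0 = 0, borrow out 0
  col 3: (0 - 0 borrow-in) - 0 → 0 - 0 = 0, borrow out 0
  col 4: (0 - 0 borrow-in) - 1 → borrow from next column: (0+2) - 1 = 1, borrow out 1
  col 5: (1 - 1 borrow-in) - 1 → borrow from next column: (0+2) - 1 = 1, borrow out 1
  col 6: (0 - 1 borrow-in) - 1 → borrow from next column: (-1+2) - 1 = 0, borrow out 1
  col 7: (1 - 1 borrow-in) - 0 → 0 - 0 = 0, borrow out 0
  col 8: (1 - 0 borrow-in) - 1 → 1 - 1 = 0, borrow out 0
Reading bits MSB→LSB: 000110010
Strip leading zeros: 110010
= 110010


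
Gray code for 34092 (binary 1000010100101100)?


Binary: 1000010100101100
Gray code: G = B XOR (B >> 1)
B >> 1 = 0100001010010110
1000010100101100 XOR 0100001010010110:
  1 XOR 0 = 1
  0 XOR 1 = 1
  0 XOR 0 = 0
  0 XOR 0 = 0
  0 XOR 0 = 0
  1 XOR 0 = 1
  0 XOR 1 = 1
  1 XOR 0 = 1
  0 XOR 1 = 1
  0 XOR 0 = 0
  1 XOR 0 = 1
  0 XOR 1 = 1
  1 XOR 0 = 1
  1 XOR 1 = 0
  0 XOR 1 = 1
  0 XOR 0 = 0
= 1100011110111010


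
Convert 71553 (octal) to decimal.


Positional values:
Position 0: 3 × 8^0 = 3
Position 1: 5 × 8^1 = 40
Position 2: 5 × 8^2 = 320
Position 3: 1 × 8^3 = 512
Position 4: 7 × 8^4 = 28672
Sum = 3 + 40 + 320 + 512 + 28672
= 29547


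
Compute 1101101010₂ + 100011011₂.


Align and add column by column (LSB to MSB, carry propagating):
  01101101010
+ 00100011011
  -----------
  col 0: 0 + 1 + 0 (carry in) = 1 → bit 1, carry out 0
  col 1: 1 + 1 + 0 (carry in) = 2 → bit 0, carry out 1
  col 2: 0 + 0 + 1 (carry in) = 1 → bit 1, carry out 0
  col 3: 1 + 1 + 0 (carry in) = 2 → bit 0, carry out 1
  col 4: 0 + 1 + 1 (carry in) = 2 → bit 0, carry out 1
  col 5: 1 + 0 + 1 (carry in) = 2 → bit 0, carry out 1
  col 6: 1 + 0 + 1 (carry in) = 2 → bit 0, carry out 1
  col 7: 0 + 0 + 1 (carry in) = 1 → bit 1, carry out 0
  col 8: 1 + 1 + 0 (carry in) = 2 → bit 0, carry out 1
  col 9: 1 + 0 + 1 (carry in) = 2 → bit 0, carry out 1
  col 10: 0 + 0 + 1 (carry in) = 1 → bit 1, carry out 0
Reading bits MSB→LSB: 10010000101
Strip leading zeros: 10010000101
= 10010000101


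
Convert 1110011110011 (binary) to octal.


Group into 3-bit groups: 001110011110011
  001 = 1
  110 = 6
  011 = 3
  110 = 6
  011 = 3
= 0o16363


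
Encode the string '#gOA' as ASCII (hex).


String: '#gOA'  (4 characters)
Per-character ASCII lookup:
  '#': special character: '#' = 35 → 0x23
  'g': lowercase starts at 97: 'g' = 97 + 6 = 103 → 0x67
  'O': uppercase starts at 65: 'O' = 65 + 14 = 79 → 0x4F
  'A': uppercase starts at 65: 'A' = 65 + 0 = 65 → 0x41
= 0x23 0x67 0x4F 0x41


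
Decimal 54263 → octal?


Divide by 8 repeatedly:
54263 ÷ 8 = 6782 remainder 7
6782 ÷ 8 = 847 remainder 6
847 ÷ 8 = 105 remainder 7
105 ÷ 8 = 13 remainder 1
13 ÷ 8 = 1 remainder 5
1 ÷ 8 = 0 remainder 1
Reading remainders bottom-up:
= 0o151767


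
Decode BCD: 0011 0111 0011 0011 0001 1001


Each 4-bit group → digit:
  0011 → 3
  0111 → 7
  0011 → 3
  0011 → 3
  0001 → 1
  1001 → 9
= 373319


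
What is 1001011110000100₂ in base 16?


Group into 4-bit nibbles: 1001011110000100
  1001 = 9
  0111 = 7
  1000 = 8
  0100 = 4
= 0x9784


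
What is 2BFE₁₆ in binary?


Each hex digit → 4 binary bits:
  2 = 0010
  B = 1011
  F = 1111
  E = 1110
Concatenate: 0010 1011 1111 1110
= 0010101111111110


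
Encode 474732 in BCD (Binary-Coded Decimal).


Each digit → 4-bit binary:
  4 → 0100
  7 → 0111
  4 → 0100
  7 → 0111
  3 → 0011
  2 → 0010
= 0100 0111 0100 0111 0011 0010


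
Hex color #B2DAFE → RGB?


Hex: #B2DAFE
R = B2₁₆ = 178
G = DA₁₆ = 218
B = FE₁₆ = 254
= RGB(178, 218, 254)


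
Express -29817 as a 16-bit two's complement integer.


Original: 0111010001111001
Step 1 - Invert all bits: 1000101110000110
Step 2 - Add 1: 1000101110000110 + 1
= 1000101110000111 (represents -29817)


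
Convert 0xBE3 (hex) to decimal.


Positional values:
Position 0: 3 × 16^0 = 3 × 1 = 3
Position 1: E × 16^1 = 14 × 16 = 224
Position 2: B × 16^2 = 11 × 256 = 2816
Sum = 3 + 224 + 2816
= 3043


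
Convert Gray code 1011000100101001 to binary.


Gray code: 1011000100101001
MSB stays the same: 1
Each subsequent bit = prev_binary XOR current_gray:
  B[1] = 1 XOR 0 = 1
  B[2] = 1 XOR 1 = 0
  B[3] = 0 XOR 1 = 1
  B[4] = 1 XOR 0 = 1
  B[5] = 1 XOR 0 = 1
  B[6] = 1 XOR 0 = 1
  B[7] = 1 XOR 1 = 0
  B[8] = 0 XOR 0 = 0
  B[9] = 0 XOR 0 = 0
  B[10] = 0 XOR 1 = 1
  B[11] = 1 XOR 0 = 1
  B[12] = 1 XOR 1 = 0
  B[13] = 0 XOR 0 = 0
  B[14] = 0 XOR 0 = 0
  B[15] = 0 XOR 1 = 1
= 1101111000110001 (56881 decimal)


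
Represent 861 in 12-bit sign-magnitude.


Sign bit: 0 (positive)
Magnitude: 861 = 01101011101
= 001101011101


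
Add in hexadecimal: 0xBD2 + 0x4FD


Align and add column by column (LSB to MSB, each column mod 16 with carry):
  0BD2
+ 04FD
  ----
  col 0: 2(2) + D(13) + 0 (carry in) = 15 → F(15), carry out 0
  col 1: D(13) + F(15) + 0 (carry in) = 28 → C(12), carry out 1
  col 2: B(11) + 4(4) + 1 (carry in) = 16 → 0(0), carry out 1
  col 3: 0(0) + 0(0) + 1 (carry in) = 1 → 1(1), carry out 0
Reading digits MSB→LSB: 10CF
Strip leading zeros: 10CF
= 0x10CF


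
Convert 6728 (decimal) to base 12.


Divide by 12 repeatedly:
6728 ÷ 12 = 560 remainder 8
560 ÷ 12 = 46 remainder 8
46 ÷ 12 = 3 remainder 10
3 ÷ 12 = 0 remainder 3
Reading remainders bottom-up:
= 3A88


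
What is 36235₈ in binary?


Each octal digit → 3 binary bits:
  3 = 011
  6 = 110
  2 = 010
  3 = 011
  5 = 101
Concatenate: 011 110 010 011 101
= 011110010011101


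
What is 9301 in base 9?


Divide by 9 repeatedly:
9301 ÷ 9 = 1033 remainder 4
1033 ÷ 9 = 114 remainder 7
114 ÷ 9 = 12 remainder 6
12 ÷ 9 = 1 remainder 3
1 ÷ 9 = 0 remainder 1
Reading remainders bottom-up:
= 13674


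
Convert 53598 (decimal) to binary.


Divide by 2 repeatedly:
53598 ÷ 2 = 26799 remainder 0
26799 ÷ 2 = 13399 remainder 1
13399 ÷ 2 = 6699 remainder 1
6699 ÷ 2 = 3349 remainder 1
3349 ÷ 2 = 1674 remainder 1
1674 ÷ 2 = 837 remainder 0
837 ÷ 2 = 418 remainder 1
418 ÷ 2 = 209 remainder 0
209 ÷ 2 = 104 remainder 1
104 ÷ 2 = 52 remainder 0
52 ÷ 2 = 26 remainder 0
26 ÷ 2 = 13 remainder 0
13 ÷ 2 = 6 remainder 1
6 ÷ 2 = 3 remainder 0
3 ÷ 2 = 1 remainder 1
1 ÷ 2 = 0 remainder 1
Reading remainders bottom-up:
= 1101000101011110


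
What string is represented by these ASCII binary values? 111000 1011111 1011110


Codes (binary): 111000 1011111 1011110
Per-code ASCII lookup:
  111000 = 56  (range 48-57: digits, 56 - 48 = 8) → '8'
  1011111 = 95  (special character) → '_'
  1011110 = 94  (special character) → '^'
= '8_^'


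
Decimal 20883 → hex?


Divide by 16 repeatedly:
20883 ÷ 16 = 1305 remainder 3 (3)
1305 ÷ 16 = 81 remainder 9 (9)
81 ÷ 16 = 5 remainder 1 (1)
5 ÷ 16 = 0 remainder 5 (5)
Reading remainders bottom-up:
= 0x5193


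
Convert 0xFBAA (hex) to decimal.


Positional values:
Position 0: A × 16^0 = 10 × 1 = 10
Position 1: A × 16^1 = 10 × 16 = 160
Position 2: B × 16^2 = 11 × 256 = 2816
Position 3: F × 16^3 = 15 × 4096 = 61440
Sum = 10 + 160 + 2816 + 61440
= 64426


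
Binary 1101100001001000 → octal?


Group into 3-bit groups: 001101100001001000
  001 = 1
  101 = 5
  100 = 4
  001 = 1
  001 = 1
  000 = 0
= 0o154110


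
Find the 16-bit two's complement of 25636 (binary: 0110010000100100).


Original: 0110010000100100
Step 1 - Invert all bits: 1001101111011011
Step 2 - Add 1: 1001101111011011 + 1
= 1001101111011100 (represents -25636)


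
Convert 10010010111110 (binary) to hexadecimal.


Group into 4-bit nibbles: 0010010010111110
  0010 = 2
  0100 = 4
  1011 = B
  1110 = E
= 0x24BE


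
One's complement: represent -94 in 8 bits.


Original: 01011110
Invert all bits:
  bit 0: 0 → 1
  bit 1: 1 → 0
  bit 2: 0 → 1
  bit 3: 1 → 0
  bit 4: 1 → 0
  bit 5: 1 → 0
  bit 6: 1 → 0
  bit 7: 0 → 1
= 10100001


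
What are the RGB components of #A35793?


Hex: #A35793
R = A3₁₆ = 163
G = 57₁₆ = 87
B = 93₁₆ = 147
= RGB(163, 87, 147)


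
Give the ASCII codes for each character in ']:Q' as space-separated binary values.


String: ']:Q'  (3 characters)
Per-character ASCII lookup:
  ']': special character: ']' = 93 → 1011101
  ':': special character: ':' = 58 → 111010
  'Q': uppercase starts at 65: 'Q' = 65 + 16 = 81 → 1010001
= 1011101 111010 1010001


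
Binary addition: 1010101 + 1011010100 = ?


Align and add column by column (LSB to MSB, carry propagating):
  00001010101
+ 01011010100
  -----------
  col 0: 1 + 0 + 0 (carry in) = 1 → bit 1, carry out 0
  col 1: 0 + 0 + 0 (carry in) = 0 → bit 0, carry out 0
  col 2: 1 + 1 + 0 (carry in) = 2 → bit 0, carry out 1
  col 3: 0 + 0 + 1 (carry in) = 1 → bit 1, carry out 0
  col 4: 1 + 1 + 0 (carry in) = 2 → bit 0, carry out 1
  col 5: 0 + 0 + 1 (carry in) = 1 → bit 1, carry out 0
  col 6: 1 + 1 + 0 (carry in) = 2 → bit 0, carry out 1
  col 7: 0 + 1 + 1 (carry in) = 2 → bit 0, carry out 1
  col 8: 0 + 0 + 1 (carry in) = 1 → bit 1, carry out 0
  col 9: 0 + 1 + 0 (carry in) = 1 → bit 1, carry out 0
  col 10: 0 + 0 + 0 (carry in) = 0 → bit 0, carry out 0
Reading bits MSB→LSB: 01100101001
Strip leading zeros: 1100101001
= 1100101001


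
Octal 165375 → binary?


Each octal digit → 3 binary bits:
  1 = 001
  6 = 110
  5 = 101
  3 = 011
  7 = 111
  5 = 101
Concatenate: 001 110 101 011 111 101
= 001110101011111101


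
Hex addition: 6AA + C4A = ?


Align and add column by column (LSB to MSB, each column mod 16 with carry):
  06AA
+ 0C4A
  ----
  col 0: A(10) + A(10) + 0 (carry in) = 20 → 4(4), carry out 1
  col 1: A(10) + 4(4) + 1 (carry in) = 15 → F(15), carry out 0
  col 2: 6(6) + C(12) + 0 (carry in) = 18 → 2(2), carry out 1
  col 3: 0(0) + 0(0) + 1 (carry in) = 1 → 1(1), carry out 0
Reading digits MSB→LSB: 12F4
Strip leading zeros: 12F4
= 0x12F4


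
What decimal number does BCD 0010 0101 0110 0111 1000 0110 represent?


Each 4-bit group → digit:
  0010 → 2
  0101 → 5
  0110 → 6
  0111 → 7
  1000 → 8
  0110 → 6
= 256786


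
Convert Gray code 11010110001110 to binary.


Gray code: 11010110001110
MSB stays the same: 1
Each subsequent bit = prev_binary XOR current_gray:
  B[1] = 1 XOR 1 = 0
  B[2] = 0 XOR 0 = 0
  B[3] = 0 XOR 1 = 1
  B[4] = 1 XOR 0 = 1
  B[5] = 1 XOR 1 = 0
  B[6] = 0 XOR 1 = 1
  B[7] = 1 XOR 0 = 1
  B[8] = 1 XOR 0 = 1
  B[9] = 1 XOR 0 = 1
  B[10] = 1 XOR 1 = 0
  B[11] = 0 XOR 1 = 1
  B[12] = 1 XOR 1 = 0
  B[13] = 0 XOR 0 = 0
= 10011011110100 (9972 decimal)


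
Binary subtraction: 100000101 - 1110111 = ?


Align and subtract column by column (LSB to MSB, borrowing when needed):
  100000101
- 001110111
  ---------
  col 0: (1 - 0 borrow-in) - 1 → 1 - 1 = 0, borrow out 0
  col 1: (0 - 0 borrow-in) - 1 → borrow from next column: (0+2) - 1 = 1, borrow out 1
  col 2: (1 - 1 borrow-in) - 1 → borrow from next column: (0+2) - 1 = 1, borrow out 1
  col 3: (0 - 1 borrow-in) - 0 → borrow from next column: (-1+2) - 0 = 1, borrow out 1
  col 4: (0 - 1 borrow-in) - 1 → borrow from next column: (-1+2) - 1 = 0, borrow out 1
  col 5: (0 - 1 borrow-in) - 1 → borrow from next column: (-1+2) - 1 = 0, borrow out 1
  col 6: (0 - 1 borrow-in) - 1 → borrow from next column: (-1+2) - 1 = 0, borrow out 1
  col 7: (0 - 1 borrow-in) - 0 → borrow from next column: (-1+2) - 0 = 1, borrow out 1
  col 8: (1 - 1 borrow-in) - 0 → 0 - 0 = 0, borrow out 0
Reading bits MSB→LSB: 010001110
Strip leading zeros: 10001110
= 10001110


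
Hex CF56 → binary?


Each hex digit → 4 binary bits:
  C = 1100
  F = 1111
  5 = 0101
  6 = 0110
Concatenate: 1100 1111 0101 0110
= 1100111101010110


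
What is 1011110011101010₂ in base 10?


Positional values:
Bit 1: 1 × 2^1 = 2
Bit 3: 1 × 2^3 = 8
Bit 5: 1 × 2^5 = 32
Bit 6: 1 × 2^6 = 64
Bit 7: 1 × 2^7 = 128
Bit 10: 1 × 2^10 = 1024
Bit 11: 1 × 2^11 = 2048
Bit 12: 1 × 2^12 = 4096
Bit 13: 1 × 2^13 = 8192
Bit 15: 1 × 2^15 = 32768
Sum = 2 + 8 + 32 + 64 + 128 + 1024 + 2048 + 4096 + 8192 + 32768
= 48362


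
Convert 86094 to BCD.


Each digit → 4-bit binary:
  8 → 1000
  6 → 0110
  0 → 0000
  9 → 1001
  4 → 0100
= 1000 0110 0000 1001 0100


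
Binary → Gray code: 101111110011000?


Binary: 101111110011000
Gray code: G = B XOR (B >> 1)
B >> 1 = 010111111001100
101111110011000 XOR 010111111001100:
  1 XOR 0 = 1
  0 XOR 1 = 1
  1 XOR 0 = 1
  1 XOR 1 = 0
  1 XOR 1 = 0
  1 XOR 1 = 0
  1 XOR 1 = 0
  1 XOR 1 = 0
  0 XOR 1 = 1
  0 XOR 0 = 0
  1 XOR 0 = 1
  1 XOR 1 = 0
  0 XOR 1 = 1
  0 XOR 0 = 0
  0 XOR 0 = 0
= 111000001010100


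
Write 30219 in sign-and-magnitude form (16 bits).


Sign bit: 0 (positive)
Magnitude: 30219 = 111011000001011
= 0111011000001011


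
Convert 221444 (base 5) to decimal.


Positional values (base 5):
  4 × 5^0 = 4 × 1 = 4
  4 × 5^1 = 4 × 5 = 20
  4 × 5^2 = 4 × 25 = 100
  1 × 5^3 = 1 × 125 = 125
  2 × 5^4 = 2 × 625 = 1250
  2 × 5^5 = 2 × 3125 = 6250
Sum = 4 + 20 + 100 + 125 + 1250 + 6250
= 7749


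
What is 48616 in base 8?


Divide by 8 repeatedly:
48616 ÷ 8 = 6077 remainder 0
6077 ÷ 8 = 759 remainder 5
759 ÷ 8 = 94 remainder 7
94 ÷ 8 = 11 remainder 6
11 ÷ 8 = 1 remainder 3
1 ÷ 8 = 0 remainder 1
Reading remainders bottom-up:
= 0o136750


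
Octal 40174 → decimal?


Positional values:
Position 0: 4 × 8^0 = 4
Position 1: 7 × 8^1 = 56
Position 2: 1 × 8^2 = 64
Position 3: 0 × 8^3 = 0
Position 4: 4 × 8^4 = 16384
Sum = 4 + 56 + 64 + 0 + 16384
= 16508


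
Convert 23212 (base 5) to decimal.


Positional values (base 5):
  2 × 5^0 = 2 × 1 = 2
  1 × 5^1 = 1 × 5 = 5
  2 × 5^2 = 2 × 25 = 50
  3 × 5^3 = 3 × 125 = 375
  2 × 5^4 = 2 × 625 = 1250
Sum = 2 + 5 + 50 + 375 + 1250
= 1682


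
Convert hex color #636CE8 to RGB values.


Hex: #636CE8
R = 63₁₆ = 99
G = 6C₁₆ = 108
B = E8₁₆ = 232
= RGB(99, 108, 232)


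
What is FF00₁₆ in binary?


Each hex digit → 4 binary bits:
  F = 1111
  F = 1111
  0 = 0000
  0 = 0000
Concatenate: 1111 1111 0000 0000
= 1111111100000000


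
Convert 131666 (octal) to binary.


Each octal digit → 3 binary bits:
  1 = 001
  3 = 011
  1 = 001
  6 = 110
  6 = 110
  6 = 110
Concatenate: 001 011 001 110 110 110
= 001011001110110110


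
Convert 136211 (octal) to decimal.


Positional values:
Position 0: 1 × 8^0 = 1
Position 1: 1 × 8^1 = 8
Position 2: 2 × 8^2 = 128
Position 3: 6 × 8^3 = 3072
Position 4: 3 × 8^4 = 12288
Position 5: 1 × 8^5 = 32768
Sum = 1 + 8 + 128 + 3072 + 12288 + 32768
= 48265


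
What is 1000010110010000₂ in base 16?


Group into 4-bit nibbles: 1000010110010000
  1000 = 8
  0101 = 5
  1001 = 9
  0000 = 0
= 0x8590


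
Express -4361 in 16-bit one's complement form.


Original: 0001000100001001
Invert all bits:
  bit 0: 0 → 1
  bit 1: 0 → 1
  bit 2: 0 → 1
  bit 3: 1 → 0
  bit 4: 0 → 1
  bit 5: 0 → 1
  bit 6: 0 → 1
  bit 7: 1 → 0
  bit 8: 0 → 1
  bit 9: 0 → 1
  bit 10: 0 → 1
  bit 11: 0 → 1
  bit 12: 1 → 0
  bit 13: 0 → 1
  bit 14: 0 → 1
  bit 15: 1 → 0
= 1110111011110110


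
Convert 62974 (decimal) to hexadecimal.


Divide by 16 repeatedly:
62974 ÷ 16 = 3935 remainder 14 (E)
3935 ÷ 16 = 245 remainder 15 (F)
245 ÷ 16 = 15 remainder 5 (5)
15 ÷ 16 = 0 remainder 15 (F)
Reading remainders bottom-up:
= 0xF5FE


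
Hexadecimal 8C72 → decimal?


Positional values:
Position 0: 2 × 16^0 = 2 × 1 = 2
Position 1: 7 × 16^1 = 7 × 16 = 112
Position 2: C × 16^2 = 12 × 256 = 3072
Position 3: 8 × 16^3 = 8 × 4096 = 32768
Sum = 2 + 112 + 3072 + 32768
= 35954


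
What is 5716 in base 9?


Divide by 9 repeatedly:
5716 ÷ 9 = 635 remainder 1
635 ÷ 9 = 70 remainder 5
70 ÷ 9 = 7 remainder 7
7 ÷ 9 = 0 remainder 7
Reading remainders bottom-up:
= 7751


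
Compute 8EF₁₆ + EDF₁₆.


Align and add column by column (LSB to MSB, each column mod 16 with carry):
  08EF
+ 0EDF
  ----
  col 0: F(15) + F(15) + 0 (carry in) = 30 → E(14), carry out 1
  col 1: E(14) + D(13) + 1 (carry in) = 28 → C(12), carry out 1
  col 2: 8(8) + E(14) + 1 (carry in) = 23 → 7(7), carry out 1
  col 3: 0(0) + 0(0) + 1 (carry in) = 1 → 1(1), carry out 0
Reading digits MSB→LSB: 17CE
Strip leading zeros: 17CE
= 0x17CE
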